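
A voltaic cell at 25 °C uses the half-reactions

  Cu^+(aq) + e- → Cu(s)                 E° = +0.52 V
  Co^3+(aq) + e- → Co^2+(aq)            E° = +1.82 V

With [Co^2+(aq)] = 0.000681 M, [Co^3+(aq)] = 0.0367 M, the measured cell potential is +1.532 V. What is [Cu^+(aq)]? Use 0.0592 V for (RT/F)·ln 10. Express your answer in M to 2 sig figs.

With Co³⁺/Co²⁺ at the cathode and Cu⁺/Cu at the anode, E°cell = +1.82 − (+0.52) = +1.30 V (n = 1).
Since E = E° − (0.0592/n)·log Q, log Q = n(E° − E)/0.0592 = −3.919.
The balanced reaction is Co^3+(aq) + Cu(s) → Co^2+(aq) + Cu^+(aq), so Q = ([Co^2+(aq)]·[Cu^+(aq)]) / [Co^3+(aq)].
Solving for the unknown gives log [Cu^+(aq)] = −2.187, so [Cu^+(aq)] ≈ 0.0065 M.

0.0065 M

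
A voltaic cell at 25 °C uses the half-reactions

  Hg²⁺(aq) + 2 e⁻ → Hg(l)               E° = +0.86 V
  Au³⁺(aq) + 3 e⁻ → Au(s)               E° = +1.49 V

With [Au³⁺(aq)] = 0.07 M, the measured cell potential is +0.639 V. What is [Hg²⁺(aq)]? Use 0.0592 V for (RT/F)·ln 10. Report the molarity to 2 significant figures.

The Au³⁺/Au couple has the larger reduction potential, so it is the cathode: E°cell = +1.49 − (+0.86) = +0.63 V and n = 6.
From the Nernst equation, log Q = n(E° − E)/0.0592 = 6·(+0.63 − (+0.639))/0.0592 = −0.912.
The balanced reaction is 2 Au³⁺(aq) + 3 Hg(l) → 2 Au(s) + 3 Hg²⁺(aq), so Q = [Hg²⁺(aq)]^3 / [Au³⁺(aq)]^2.
Substituting the known concentrations and solving, log [Hg²⁺(aq)] = −1.074 and [Hg²⁺(aq)] = 0.084 M.

0.084 M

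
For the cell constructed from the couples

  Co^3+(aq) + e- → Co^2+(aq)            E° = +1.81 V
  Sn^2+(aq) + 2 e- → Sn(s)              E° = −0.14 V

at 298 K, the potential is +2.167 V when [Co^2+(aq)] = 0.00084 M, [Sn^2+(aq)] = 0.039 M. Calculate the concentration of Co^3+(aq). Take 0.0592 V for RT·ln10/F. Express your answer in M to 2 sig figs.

0.77 M

With Co³⁺/Co²⁺ at the cathode and Sn²⁺/Sn at the anode, E°cell = +1.81 − (−0.14) = +1.95 V (n = 2).
From the Nernst equation, log Q = n(E° − E)/0.0592 = 2·(+1.95 − (+2.167))/0.0592 = −7.331.
The balanced reaction is 2 Co^3+(aq) + Sn(s) → 2 Co^2+(aq) + Sn^2+(aq), so Q = ([Co^2+(aq)]^2·[Sn^2+(aq)]) / [Co^3+(aq)]^2.
Solving for the unknown gives log [Co^3+(aq)] = −0.115, so [Co^3+(aq)] ≈ 0.77 M.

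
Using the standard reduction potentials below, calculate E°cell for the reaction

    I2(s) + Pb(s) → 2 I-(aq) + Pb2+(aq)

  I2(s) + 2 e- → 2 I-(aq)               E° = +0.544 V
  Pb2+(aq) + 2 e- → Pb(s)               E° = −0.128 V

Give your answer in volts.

I2(s) gains electrons, so the I₂/I⁻ couple is the cathode; the Pb²⁺/Pb couple is the anode.
E°cell = E°(cathode) − E°(anode) = +0.544 − (−0.128) = +0.672 V.

+0.672 V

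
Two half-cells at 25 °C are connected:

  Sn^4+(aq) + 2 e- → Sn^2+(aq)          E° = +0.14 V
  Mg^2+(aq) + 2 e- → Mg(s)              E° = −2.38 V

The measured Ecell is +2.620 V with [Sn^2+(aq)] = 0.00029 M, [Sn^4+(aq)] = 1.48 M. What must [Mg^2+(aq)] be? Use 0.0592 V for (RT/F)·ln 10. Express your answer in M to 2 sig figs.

Sn⁴⁺/Sn²⁺ is the cathode (higher E°); E°cell = +0.14 − (−2.38) = +2.52 V with n = 2.
Rearranging E = E° − (0.0592/n)·log Q gives log Q = 2(+2.52 − (+2.620))/0.0592 = −3.378.
Balancing electrons gives Sn^4+(aq) + Mg(s) → Sn^2+(aq) + Mg^2+(aq); thus Q = ([Sn^2+(aq)]·[Mg^2+(aq)]) / [Sn^4+(aq)].
Substituting the known concentrations and solving, log [Mg^2+(aq)] = 0.330 and [Mg^2+(aq)] = 2.1 M.

2.1 M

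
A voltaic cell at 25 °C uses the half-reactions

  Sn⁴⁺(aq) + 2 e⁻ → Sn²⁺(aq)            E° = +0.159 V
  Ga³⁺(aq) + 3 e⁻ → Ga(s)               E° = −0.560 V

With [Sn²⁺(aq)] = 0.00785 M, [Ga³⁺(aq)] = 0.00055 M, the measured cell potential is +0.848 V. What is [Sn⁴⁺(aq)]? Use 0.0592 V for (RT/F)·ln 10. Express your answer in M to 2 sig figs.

1.2 M

With Sn⁴⁺/Sn²⁺ at the cathode and Ga³⁺/Ga at the anode, E°cell = +0.159 − (−0.560) = +0.719 V (n = 6).
From the Nernst equation, log Q = n(E° − E)/0.0592 = 6·(+0.719 − (+0.848))/0.0592 = −13.074.
For 3 Sn⁴⁺(aq) + 2 Ga(s) → 3 Sn²⁺(aq) + 2 Ga³⁺(aq), the reaction quotient is Q = ([Sn²⁺(aq)]^3·[Ga³⁺(aq)]^2) / [Sn⁴⁺(aq)]^3.
Solving for the unknown gives log [Sn⁴⁺(aq)] = 0.080, so [Sn⁴⁺(aq)] ≈ 1.2 M.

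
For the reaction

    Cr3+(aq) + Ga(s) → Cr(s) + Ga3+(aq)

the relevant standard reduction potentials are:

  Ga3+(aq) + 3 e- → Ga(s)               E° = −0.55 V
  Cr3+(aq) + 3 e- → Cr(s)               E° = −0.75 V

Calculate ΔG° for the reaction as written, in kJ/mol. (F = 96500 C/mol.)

In the reaction as written Cr3+(aq) is reduced, so the Cr³⁺/Cr couple is the cathode and Ga³⁺/Ga is the anode.
E°cell = −0.75 − (−0.55) = −0.20 V; balancing electrons gives n = 3.
ΔG° = −nFE°cell = −(3)(96500)(−0.20) J/mol = +57.9 kJ/mol.

+57.9 kJ/mol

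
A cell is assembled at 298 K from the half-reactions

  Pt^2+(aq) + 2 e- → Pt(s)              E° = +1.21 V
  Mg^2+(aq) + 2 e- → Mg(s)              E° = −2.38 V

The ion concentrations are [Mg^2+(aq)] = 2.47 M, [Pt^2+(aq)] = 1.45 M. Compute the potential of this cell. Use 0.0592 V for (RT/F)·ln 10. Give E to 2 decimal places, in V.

The Pt²⁺/Pt couple has the more positive E°, so it is the cathode; Mg²⁺/Mg is the anode.
E°cell = +1.21 − (−2.38) = +3.59 V, with n = 2 electrons transferred.
For the overall reaction Pt^2+(aq) + Mg(s) → Pt(s) + Mg^2+(aq), Q = [Mg^2+(aq)] / [Pt^2+(aq)] = 1.7, giving log Q = 0.231.
By the Nernst equation, E = +3.59 − (0.0592/2)·(0.231) = +3.58 V.

+3.58 V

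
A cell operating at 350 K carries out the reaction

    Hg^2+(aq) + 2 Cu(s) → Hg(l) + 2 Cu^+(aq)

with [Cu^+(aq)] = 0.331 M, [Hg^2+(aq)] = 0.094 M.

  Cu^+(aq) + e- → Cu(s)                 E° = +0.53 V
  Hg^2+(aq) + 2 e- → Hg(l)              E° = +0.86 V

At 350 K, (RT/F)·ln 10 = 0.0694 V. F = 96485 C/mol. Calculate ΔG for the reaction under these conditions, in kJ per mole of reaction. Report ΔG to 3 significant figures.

With Hg²⁺/Hg reduced at the cathode, E°cell = +0.86 − (+0.53) = +0.33 V and n = 2.
The reaction quotient is [Cu^+(aq)]^2 / [Hg^2+(aq)] = 1.17; by Nernst, E = +0.33 − (0.0694/2)(0.067) = +0.3277 V.
Finally ΔG = −nFE = −(2)(96485 C/mol)(+0.3277 V) = −63.2 kJ/mol.

−63.2 kJ/mol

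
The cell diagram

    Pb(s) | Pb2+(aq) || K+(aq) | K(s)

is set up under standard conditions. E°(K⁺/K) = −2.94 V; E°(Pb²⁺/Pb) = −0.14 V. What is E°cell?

By convention the left-hand electrode in cell notation is the anode (oxidation) and the right-hand electrode is the cathode (reduction).
E°cell = E°(right) − E°(left) = −2.94 − (−0.14) = −2.80 V.
The negative sign shows that, as written, the cell would require an external voltage to drive the reaction.

−2.80 V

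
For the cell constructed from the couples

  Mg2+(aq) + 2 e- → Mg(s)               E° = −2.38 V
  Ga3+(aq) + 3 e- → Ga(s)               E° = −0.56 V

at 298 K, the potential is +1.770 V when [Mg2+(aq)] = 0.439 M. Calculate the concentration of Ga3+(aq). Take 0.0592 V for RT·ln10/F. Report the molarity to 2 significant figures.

With Ga³⁺/Ga at the cathode and Mg²⁺/Mg at the anode, E°cell = −0.56 − (−2.38) = +1.82 V (n = 6).
Since E = E° − (0.0592/n)·log Q, log Q = n(E° − E)/0.0592 = 5.068.
Balancing electrons gives 2 Ga3+(aq) + 3 Mg(s) → 2 Ga(s) + 3 Mg2+(aq); thus Q = [Mg2+(aq)]^3 / [Ga3+(aq)]^2.
Isolating [Ga3+(aq)] in Q = 10^{5.068} yields log [Ga3+(aq)] = −3.070, i.e. 0.00085 M.

0.00085 M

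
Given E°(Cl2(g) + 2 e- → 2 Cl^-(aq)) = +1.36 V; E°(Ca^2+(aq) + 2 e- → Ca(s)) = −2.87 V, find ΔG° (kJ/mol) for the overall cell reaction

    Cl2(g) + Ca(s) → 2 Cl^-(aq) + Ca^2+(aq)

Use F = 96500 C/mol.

−816 kJ/mol

In the reaction as written Cl2(g) is reduced, so the Cl₂/Cl⁻ couple is the cathode and Ca²⁺/Ca is the anode.
E°cell = +1.36 − (−2.87) = +4.23 V; balancing electrons gives n = 2.
ΔG° = −nFE°cell = −(2)(96500)(+4.23) J/mol = −816 kJ/mol.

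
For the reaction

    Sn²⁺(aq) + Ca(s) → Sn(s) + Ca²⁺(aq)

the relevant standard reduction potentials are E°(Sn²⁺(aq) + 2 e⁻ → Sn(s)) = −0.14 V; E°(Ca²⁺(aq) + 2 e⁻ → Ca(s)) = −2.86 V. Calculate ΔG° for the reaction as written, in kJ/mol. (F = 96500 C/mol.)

In the reaction as written Sn²⁺(aq) is reduced, so the Sn²⁺/Sn couple is the cathode and Ca²⁺/Ca is the anode.
E°cell = −0.14 − (−2.86) = +2.72 V; balancing electrons gives n = 2.
ΔG° = −nFE°cell = −(2)(96500)(+2.72) J/mol = −525 kJ/mol.

−525 kJ/mol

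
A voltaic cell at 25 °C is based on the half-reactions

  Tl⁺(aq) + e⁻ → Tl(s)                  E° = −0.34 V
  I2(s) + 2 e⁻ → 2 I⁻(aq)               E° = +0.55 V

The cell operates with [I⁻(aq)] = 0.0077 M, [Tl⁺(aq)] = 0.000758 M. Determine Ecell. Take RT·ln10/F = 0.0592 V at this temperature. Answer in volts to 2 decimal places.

The I₂/I⁻ couple has the more positive E°, so it is the cathode; Tl⁺/Tl is the anode.
E°cell = E°cat − E°an = +0.55 − (−0.34) = +0.89 V; n = 2.
For the overall reaction I2(s) + 2 Tl(s) → 2 I⁻(aq) + 2 Tl⁺(aq), Q = [I⁻(aq)]^2·[Tl⁺(aq)]^2 = 3.41×10^−11, giving log Q = −10.468.
E = E° − (0.0592/n)·log Q = +0.89 − (0.0592/2)(−10.468) = +1.20 V.

+1.20 V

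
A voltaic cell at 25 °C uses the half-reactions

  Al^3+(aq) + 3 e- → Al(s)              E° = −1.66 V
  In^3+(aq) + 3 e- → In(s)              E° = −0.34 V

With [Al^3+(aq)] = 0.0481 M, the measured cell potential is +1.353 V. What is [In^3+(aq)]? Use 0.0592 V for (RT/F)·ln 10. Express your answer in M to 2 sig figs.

2.3 M

The In³⁺/In couple has the larger reduction potential, so it is the cathode: E°cell = −0.34 − (−1.66) = +1.32 V and n = 3.
Since E = E° − (0.0592/n)·log Q, log Q = n(E° − E)/0.0592 = −1.672.
The balanced reaction is In^3+(aq) + Al(s) → In(s) + Al^3+(aq), so Q = [Al^3+(aq)] / [In^3+(aq)].
Solving for the unknown gives log [In^3+(aq)] = 0.354, so [In^3+(aq)] ≈ 2.3 M.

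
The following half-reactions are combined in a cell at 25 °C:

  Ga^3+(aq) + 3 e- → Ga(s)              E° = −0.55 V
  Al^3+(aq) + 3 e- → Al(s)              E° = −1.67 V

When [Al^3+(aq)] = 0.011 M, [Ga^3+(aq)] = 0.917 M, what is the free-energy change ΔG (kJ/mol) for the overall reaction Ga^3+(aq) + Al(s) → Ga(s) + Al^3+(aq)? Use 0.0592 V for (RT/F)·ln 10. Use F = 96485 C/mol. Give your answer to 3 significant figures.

E°cell = −0.55 − (−1.67) = +1.12 V; the balanced reaction transfers n = 3 electrons.
Here Q = [Al^3+(aq)] / [Ga^3+(aq)] = 0.012 (log Q = −1.921), giving E = +1.12 − (0.0592/3)·(−1.921) = +1.1579 V.
Then ΔG = −nFE = −3 × 96485 × +1.1579 J/mol = −335 kJ/mol.

−335 kJ/mol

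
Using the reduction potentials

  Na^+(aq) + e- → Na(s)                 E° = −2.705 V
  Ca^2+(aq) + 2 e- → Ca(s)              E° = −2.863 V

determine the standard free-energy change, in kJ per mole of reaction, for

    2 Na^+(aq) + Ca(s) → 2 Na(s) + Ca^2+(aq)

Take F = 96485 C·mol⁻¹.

In the reaction as written Na^+(aq) is reduced, so the Na⁺/Na couple is the cathode and Ca²⁺/Ca is the anode.
E°cell = −2.705 − (−2.863) = +0.158 V; balancing electrons gives n = 2.
ΔG° = −nFE°cell = −(2)(96485)(+0.158) J/mol = −30.5 kJ/mol.

−30.5 kJ/mol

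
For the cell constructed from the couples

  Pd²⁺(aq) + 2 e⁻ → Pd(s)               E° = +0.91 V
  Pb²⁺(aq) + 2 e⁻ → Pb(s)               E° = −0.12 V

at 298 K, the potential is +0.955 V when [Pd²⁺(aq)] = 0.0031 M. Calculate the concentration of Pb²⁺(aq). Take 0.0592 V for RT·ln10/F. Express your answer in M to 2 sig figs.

1.1 M

Pd²⁺/Pd is the cathode (higher E°); E°cell = +0.91 − (−0.12) = +1.03 V with n = 2.
From the Nernst equation, log Q = n(E° − E)/0.0592 = 2·(+1.03 − (+0.955))/0.0592 = 2.534.
For Pd²⁺(aq) + Pb(s) → Pd(s) + Pb²⁺(aq), the reaction quotient is Q = [Pb²⁺(aq)] / [Pd²⁺(aq)].
Substituting the known concentrations and solving, log [Pb²⁺(aq)] = 0.025 and [Pb²⁺(aq)] = 1.1 M.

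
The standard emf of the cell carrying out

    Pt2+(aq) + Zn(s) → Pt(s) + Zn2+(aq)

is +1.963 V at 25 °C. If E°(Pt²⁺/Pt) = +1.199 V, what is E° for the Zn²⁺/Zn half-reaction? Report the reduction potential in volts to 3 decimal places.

In the reaction as written the Pt²⁺/Pt couple is reduced (cathode) and Zn²⁺/Zn is oxidized (anode), so E°cell = E°(Pt²⁺/Pt) − E°(Zn²⁺/Zn).
E°(Zn²⁺/Zn) = E°(cathode) − E°cell = +1.199 − (+1.963) = −0.764 V.

−0.764 V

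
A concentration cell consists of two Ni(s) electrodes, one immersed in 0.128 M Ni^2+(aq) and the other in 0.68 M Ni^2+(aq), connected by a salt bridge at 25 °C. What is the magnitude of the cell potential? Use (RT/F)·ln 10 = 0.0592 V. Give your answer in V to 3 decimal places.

For a concentration cell E°cell = 0, since both electrodes use the same couple.
The compartment with the higher Ni^2+(aq) concentration (0.68 M) acts as the cathode; ions are reduced there and produced at the dilute (0.128 M) anode.
With n = 2, Ecell = −(0.0592/2)·log([dilute]/[conc]) = −(0.0592/2)·log(0.128/0.68) = +0.021 V.

0.021 V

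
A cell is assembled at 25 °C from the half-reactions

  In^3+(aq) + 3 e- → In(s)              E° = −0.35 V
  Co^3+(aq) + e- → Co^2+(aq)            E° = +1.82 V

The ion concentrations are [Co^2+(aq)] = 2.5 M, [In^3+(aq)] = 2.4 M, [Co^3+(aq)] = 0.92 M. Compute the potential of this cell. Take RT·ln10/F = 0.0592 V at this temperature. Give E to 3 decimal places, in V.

The Co³⁺/Co²⁺ couple has the more positive E°, so it is the cathode; In³⁺/In is the anode.
E°cell = +1.82 − (−0.35) = +2.17 V, with n = 3 electrons transferred.
Balancing gives 3 Co^3+(aq) + In(s) → 3 Co^2+(aq) + In^3+(aq); hence Q = ([Co^2+(aq)]^3·[In^3+(aq)]) / [Co^3+(aq)]^3 = 48.2 (log Q = 1.683).
E = E° − (0.0592/n)·log Q = +2.17 − (0.0592/3)(1.683) = +2.137 V.

+2.137 V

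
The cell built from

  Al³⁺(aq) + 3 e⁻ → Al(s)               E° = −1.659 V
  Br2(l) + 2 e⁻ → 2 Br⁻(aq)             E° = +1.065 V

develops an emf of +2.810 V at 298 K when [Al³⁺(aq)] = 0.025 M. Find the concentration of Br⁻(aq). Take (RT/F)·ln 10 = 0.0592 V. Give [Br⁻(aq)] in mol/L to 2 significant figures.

With Br₂/Br⁻ at the cathode and Al³⁺/Al at the anode, E°cell = +1.065 − (−1.659) = +2.724 V (n = 6).
Since E = E° − (0.0592/n)·log Q, log Q = n(E° − E)/0.0592 = −8.716.
The balanced reaction is 3 Br2(l) + 2 Al(s) → 6 Br⁻(aq) + 2 Al³⁺(aq), so Q = [Br⁻(aq)]^6·[Al³⁺(aq)]^2.
Substituting the known concentrations and solving, log [Br⁻(aq)] = −0.919 and [Br⁻(aq)] = 0.12 M.

0.12 M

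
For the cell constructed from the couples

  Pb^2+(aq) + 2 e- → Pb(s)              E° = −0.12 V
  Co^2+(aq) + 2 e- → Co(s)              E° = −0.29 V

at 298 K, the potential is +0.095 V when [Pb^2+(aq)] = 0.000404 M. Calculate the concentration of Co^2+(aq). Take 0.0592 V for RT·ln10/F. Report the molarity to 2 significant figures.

0.14 M

With Pb²⁺/Pb at the cathode and Co²⁺/Co at the anode, E°cell = −0.12 − (−0.29) = +0.17 V (n = 2).
From the Nernst equation, log Q = n(E° − E)/0.0592 = 2·(+0.17 − (+0.095))/0.0592 = 2.534.
The balanced reaction is Pb^2+(aq) + Co(s) → Pb(s) + Co^2+(aq), so Q = [Co^2+(aq)] / [Pb^2+(aq)].
Substituting the known concentrations and solving, log [Co^2+(aq)] = −0.860 and [Co^2+(aq)] = 0.14 M.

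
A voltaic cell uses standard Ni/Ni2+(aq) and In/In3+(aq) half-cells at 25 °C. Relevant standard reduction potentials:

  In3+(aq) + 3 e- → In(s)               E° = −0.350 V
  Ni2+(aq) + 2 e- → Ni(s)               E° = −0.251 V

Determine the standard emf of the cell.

Of the two couples in this cell, the one with the more positive reduction potential is reduced at the cathode: here that is Ni²⁺/Ni (−0.251 V); In³⁺/In (−0.350 V) is the anode.
E°cell = E°(cathode) − E°(anode) = −0.251 − (−0.350) = +0.099 V.

+0.099 V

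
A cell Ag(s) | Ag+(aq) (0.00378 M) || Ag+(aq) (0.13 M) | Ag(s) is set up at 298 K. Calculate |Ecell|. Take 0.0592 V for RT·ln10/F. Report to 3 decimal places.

0.091 V

For a concentration cell E°cell = 0, since both electrodes use the same couple.
The compartment with the higher Ag+(aq) concentration (0.13 M) acts as the cathode; ions are reduced there and produced at the dilute (0.00378 M) anode.
With n = 1, Ecell = −(0.0592/1)·log([dilute]/[conc]) = −(0.0592/1)·log(0.00378/0.13) = +0.091 V.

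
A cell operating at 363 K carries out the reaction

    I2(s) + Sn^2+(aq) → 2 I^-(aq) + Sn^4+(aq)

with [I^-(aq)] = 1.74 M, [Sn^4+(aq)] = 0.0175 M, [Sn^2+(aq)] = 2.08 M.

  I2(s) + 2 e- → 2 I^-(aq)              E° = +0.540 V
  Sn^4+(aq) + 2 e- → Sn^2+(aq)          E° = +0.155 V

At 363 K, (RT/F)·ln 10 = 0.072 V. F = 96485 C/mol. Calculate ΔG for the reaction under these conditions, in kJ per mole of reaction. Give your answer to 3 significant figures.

−85.4 kJ/mol

The standard cell potential is +0.540 − (+0.155) = +0.385 V, with n = 2 electrons in the balanced equation.
Q = ([I^-(aq)]^2·[Sn^4+(aq)]) / [Sn^2+(aq)] = 0.0255, so log Q = −1.594 and E = +0.385 − (0.072/2)(−1.594) = +0.4424 V.
ΔG = −nFE = −(2)(96485)(+0.4424) J/mol = −85.4 kJ/mol.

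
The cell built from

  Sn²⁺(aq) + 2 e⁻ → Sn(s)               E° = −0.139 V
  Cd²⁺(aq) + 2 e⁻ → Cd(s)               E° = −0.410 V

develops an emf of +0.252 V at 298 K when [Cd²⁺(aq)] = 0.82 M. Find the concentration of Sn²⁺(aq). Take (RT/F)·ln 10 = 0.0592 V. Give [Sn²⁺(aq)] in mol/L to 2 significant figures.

0.19 M

With Sn²⁺/Sn at the cathode and Cd²⁺/Cd at the anode, E°cell = −0.139 − (−0.410) = +0.271 V (n = 2).
Rearranging E = E° − (0.0592/n)·log Q gives log Q = 2(+0.271 − (+0.252))/0.0592 = 0.642.
Balancing electrons gives Sn²⁺(aq) + Cd(s) → Sn(s) + Cd²⁺(aq); thus Q = [Cd²⁺(aq)] / [Sn²⁺(aq)].
Isolating [Sn²⁺(aq)] in Q = 10^{0.642} yields log [Sn²⁺(aq)] = −0.728, i.e. 0.19 M.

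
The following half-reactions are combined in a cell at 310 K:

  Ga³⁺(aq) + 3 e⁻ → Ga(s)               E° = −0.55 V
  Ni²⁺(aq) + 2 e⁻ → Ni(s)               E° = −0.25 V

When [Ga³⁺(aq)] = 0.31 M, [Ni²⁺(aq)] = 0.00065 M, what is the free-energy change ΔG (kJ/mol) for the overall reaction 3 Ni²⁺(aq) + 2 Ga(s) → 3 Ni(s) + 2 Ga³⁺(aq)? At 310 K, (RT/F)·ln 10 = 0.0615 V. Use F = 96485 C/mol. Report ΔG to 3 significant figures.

−123 kJ/mol

E°cell = −0.25 − (−0.55) = +0.30 V; the balanced reaction transfers n = 6 electrons.
Here Q = [Ga³⁺(aq)]^2 / [Ni²⁺(aq)]^3 = 3.5×10^8 (log Q = 8.544), giving E = +0.30 − (0.0615/6)·(8.544) = +0.2124 V.
ΔG = −nFE = −(6)(96485)(+0.2124) J/mol = −123 kJ/mol.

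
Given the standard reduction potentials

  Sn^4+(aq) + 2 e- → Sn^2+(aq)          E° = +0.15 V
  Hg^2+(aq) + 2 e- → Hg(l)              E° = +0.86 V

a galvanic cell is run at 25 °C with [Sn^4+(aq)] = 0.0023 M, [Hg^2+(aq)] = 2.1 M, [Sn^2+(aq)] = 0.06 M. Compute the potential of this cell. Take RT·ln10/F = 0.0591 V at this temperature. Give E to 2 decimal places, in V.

Since E°(Hg²⁺/Hg) > E°(Sn⁴⁺/Sn²⁺), Hg²⁺/Hg serves as the cathode.
The standard potential is +0.86 − (+0.15) = +0.71 V and the balanced reaction transfers n = 2 electrons.
The balanced reaction is Hg^2+(aq) + Sn^2+(aq) → Hg(l) + Sn^4+(aq), so Q = [Sn^4+(aq)] / ([Hg^2+(aq)]·[Sn^2+(aq)]) = 0.0183 and log Q = −1.739.
Applying E = E° − (RT ln10/nF)·log Q gives +0.71 − (0.0591/2)(−1.739) = +0.76 V.

+0.76 V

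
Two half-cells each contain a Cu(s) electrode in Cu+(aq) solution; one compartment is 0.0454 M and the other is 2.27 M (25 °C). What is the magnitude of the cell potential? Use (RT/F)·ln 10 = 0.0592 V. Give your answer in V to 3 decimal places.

0.101 V

For a concentration cell E°cell = 0, since both electrodes use the same couple.
The compartment with the higher Cu+(aq) concentration (2.27 M) acts as the cathode; ions are reduced there and produced at the dilute (0.0454 M) anode.
With n = 1, Ecell = −(0.0592/1)·log([dilute]/[conc]) = −(0.0592/1)·log(0.0454/2.27) = +0.101 V.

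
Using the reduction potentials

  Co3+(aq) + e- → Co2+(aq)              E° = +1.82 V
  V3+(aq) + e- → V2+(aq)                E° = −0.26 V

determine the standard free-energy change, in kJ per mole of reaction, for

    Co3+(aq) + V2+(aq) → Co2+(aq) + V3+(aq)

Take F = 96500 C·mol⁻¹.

−201 kJ/mol

In the reaction as written Co3+(aq) is reduced, so the Co³⁺/Co²⁺ couple is the cathode and V³⁺/V²⁺ is the anode.
E°cell = +1.82 − (−0.26) = +2.08 V; balancing electrons gives n = 1.
ΔG° = −nFE°cell = −(1)(96500)(+2.08) J/mol = −201 kJ/mol.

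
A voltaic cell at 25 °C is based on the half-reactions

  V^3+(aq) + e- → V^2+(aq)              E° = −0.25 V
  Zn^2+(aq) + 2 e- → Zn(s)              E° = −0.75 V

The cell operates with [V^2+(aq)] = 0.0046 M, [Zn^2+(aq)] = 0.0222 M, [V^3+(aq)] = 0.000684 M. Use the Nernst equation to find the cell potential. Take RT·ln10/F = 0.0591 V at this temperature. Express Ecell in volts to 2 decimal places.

The V³⁺/V²⁺ couple has the more positive E°, so it is the cathode; Zn²⁺/Zn is the anode.
E°cell = −0.25 − (−0.75) = +0.50 V, with n = 2 electrons transferred.
The balanced reaction is 2 V^3+(aq) + Zn(s) → 2 V^2+(aq) + Zn^2+(aq), so Q = ([V^2+(aq)]^2·[Zn^2+(aq)]) / [V^3+(aq)]^2 = 1 and log Q = 0.002.
E = E° − (0.0591/n)·log Q = +0.50 − (0.0591/2)(0.002) = +0.50 V.

+0.50 V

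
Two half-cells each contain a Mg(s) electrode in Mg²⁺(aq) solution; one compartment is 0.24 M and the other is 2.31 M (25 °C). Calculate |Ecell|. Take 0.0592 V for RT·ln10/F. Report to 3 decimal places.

For a concentration cell E°cell = 0, since both electrodes use the same couple.
The compartment with the higher Mg²⁺(aq) concentration (2.31 M) acts as the cathode; ions are reduced there and produced at the dilute (0.24 M) anode.
With n = 2, Ecell = −(0.0592/2)·log([dilute]/[conc]) = −(0.0592/2)·log(0.24/2.31) = +0.029 V.

0.029 V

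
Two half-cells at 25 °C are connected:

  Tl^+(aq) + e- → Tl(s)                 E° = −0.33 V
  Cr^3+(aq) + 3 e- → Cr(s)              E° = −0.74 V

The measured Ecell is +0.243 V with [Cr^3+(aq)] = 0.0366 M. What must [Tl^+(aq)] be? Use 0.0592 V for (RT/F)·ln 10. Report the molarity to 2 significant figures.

The Tl⁺/Tl couple has the larger reduction potential, so it is the cathode: E°cell = −0.33 − (−0.74) = +0.41 V and n = 3.
From the Nernst equation, log Q = n(E° − E)/0.0592 = 3·(+0.41 − (+0.243))/0.0592 = 8.463.
Balancing electrons gives 3 Tl^+(aq) + Cr(s) → 3 Tl(s) + Cr^3+(aq); thus Q = [Cr^3+(aq)] / [Tl^+(aq)]^3.
Solving for the unknown gives log [Tl^+(aq)] = −3.300, so [Tl^+(aq)] ≈ 0.00050 M.

0.00050 M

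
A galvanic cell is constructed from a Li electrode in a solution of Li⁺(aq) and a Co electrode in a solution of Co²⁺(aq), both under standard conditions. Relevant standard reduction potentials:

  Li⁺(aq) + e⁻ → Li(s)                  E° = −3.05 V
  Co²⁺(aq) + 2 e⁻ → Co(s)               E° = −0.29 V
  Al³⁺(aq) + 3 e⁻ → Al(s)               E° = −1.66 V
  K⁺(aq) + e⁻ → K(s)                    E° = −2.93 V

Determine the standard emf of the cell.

+2.76 V

The Co²⁺/Co couple has the higher E°, so Co ion is reduced (cathode) and Li is oxidized (anode).
E°cell = E°(cathode) − E°(anode) = −0.29 − (−3.05) = +2.76 V.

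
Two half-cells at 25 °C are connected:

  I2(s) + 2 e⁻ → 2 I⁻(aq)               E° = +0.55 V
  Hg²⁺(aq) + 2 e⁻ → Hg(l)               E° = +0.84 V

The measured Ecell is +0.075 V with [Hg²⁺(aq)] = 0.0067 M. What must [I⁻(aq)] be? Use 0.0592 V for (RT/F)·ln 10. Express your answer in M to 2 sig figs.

0.0029 M

The Hg²⁺/Hg couple has the larger reduction potential, so it is the cathode: E°cell = +0.84 − (+0.55) = +0.29 V and n = 2.
Rearranging E = E° − (0.0592/n)·log Q gives log Q = 2(+0.29 − (+0.075))/0.0592 = 7.264.
For Hg²⁺(aq) + 2 I⁻(aq) → Hg(l) + I2(s), the reaction quotient is Q = 1 / ([Hg²⁺(aq)]·[I⁻(aq)]^2).
Isolating [I⁻(aq)] in Q = 10^{7.264} yields log [I⁻(aq)] = −2.545, i.e. 0.0029 M.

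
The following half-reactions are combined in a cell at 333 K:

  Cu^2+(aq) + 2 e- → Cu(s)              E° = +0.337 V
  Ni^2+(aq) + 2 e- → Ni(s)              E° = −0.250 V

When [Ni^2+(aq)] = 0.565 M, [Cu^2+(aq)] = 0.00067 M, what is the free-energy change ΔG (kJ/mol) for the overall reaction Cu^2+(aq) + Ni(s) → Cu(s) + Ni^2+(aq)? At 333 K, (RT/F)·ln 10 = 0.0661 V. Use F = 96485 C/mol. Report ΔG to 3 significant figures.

E°cell = +0.337 − (−0.250) = +0.587 V; the balanced reaction transfers n = 2 electrons.
The reaction quotient is [Ni^2+(aq)] / [Cu^2+(aq)] = 843; by Nernst, E = +0.587 − (0.0661/2)(2.926) = +0.4903 V.
Then ΔG = −nFE = −2 × 96485 × +0.4903 J/mol = −94.6 kJ/mol.

−94.6 kJ/mol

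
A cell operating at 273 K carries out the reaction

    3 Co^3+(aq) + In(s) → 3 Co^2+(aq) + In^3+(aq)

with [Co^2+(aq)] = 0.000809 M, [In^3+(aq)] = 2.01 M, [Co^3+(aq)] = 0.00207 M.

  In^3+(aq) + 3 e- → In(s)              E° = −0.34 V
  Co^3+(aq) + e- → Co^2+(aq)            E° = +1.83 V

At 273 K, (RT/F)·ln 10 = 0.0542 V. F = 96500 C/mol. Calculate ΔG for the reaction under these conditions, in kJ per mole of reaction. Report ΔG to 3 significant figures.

E°cell = +1.83 − (−0.34) = +2.17 V; the balanced reaction transfers n = 3 electrons.
Q = ([Co^2+(aq)]^3·[In^3+(aq)]) / [Co^3+(aq)]^3 = 0.12, so log Q = −0.921 and E = +2.17 − (0.0542/3)(−0.921) = +2.1866 V.
Then ΔG = −nFE = −3 × 96500 × +2.1866 J/mol = −633 kJ/mol.

−633 kJ/mol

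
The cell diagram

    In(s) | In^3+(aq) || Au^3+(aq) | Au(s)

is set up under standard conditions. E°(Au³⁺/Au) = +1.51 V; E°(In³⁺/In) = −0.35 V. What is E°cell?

+1.86 V

By convention the left-hand electrode in cell notation is the anode (oxidation) and the right-hand electrode is the cathode (reduction).
E°cell = E°(right) − E°(left) = +1.51 − (−0.35) = +1.86 V.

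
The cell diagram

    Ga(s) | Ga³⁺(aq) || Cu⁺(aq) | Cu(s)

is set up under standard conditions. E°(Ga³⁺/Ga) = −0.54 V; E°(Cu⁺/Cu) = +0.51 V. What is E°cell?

By convention the left-hand electrode in cell notation is the anode (oxidation) and the right-hand electrode is the cathode (reduction).
E°cell = E°(right) − E°(left) = +0.51 − (−0.54) = +1.05 V.

+1.05 V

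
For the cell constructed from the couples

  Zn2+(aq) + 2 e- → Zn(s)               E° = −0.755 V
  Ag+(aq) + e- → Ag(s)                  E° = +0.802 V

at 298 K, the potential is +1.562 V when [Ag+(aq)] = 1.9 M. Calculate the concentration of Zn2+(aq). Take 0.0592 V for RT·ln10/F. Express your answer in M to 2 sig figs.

With Ag⁺/Ag at the cathode and Zn²⁺/Zn at the anode, E°cell = +0.802 − (−0.755) = +1.557 V (n = 2).
Rearranging E = E° − (0.0592/n)·log Q gives log Q = 2(+1.557 − (+1.562))/0.0592 = −0.169.
For 2 Ag+(aq) + Zn(s) → 2 Ag(s) + Zn2+(aq), the reaction quotient is Q = [Zn2+(aq)] / [Ag+(aq)]^2.
Isolating [Zn2+(aq)] in Q = 10^{−0.169} yields log [Zn2+(aq)] = 0.389, i.e. 2.4 M.

2.4 M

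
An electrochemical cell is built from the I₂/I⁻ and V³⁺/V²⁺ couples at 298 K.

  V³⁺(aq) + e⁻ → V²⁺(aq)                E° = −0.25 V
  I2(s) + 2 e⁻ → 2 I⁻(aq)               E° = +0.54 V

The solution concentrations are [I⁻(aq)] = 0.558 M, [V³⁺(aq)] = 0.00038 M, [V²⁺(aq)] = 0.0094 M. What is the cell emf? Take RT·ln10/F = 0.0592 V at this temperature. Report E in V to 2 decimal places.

The I₂/I⁻ couple has the more positive E°, so it is the cathode; V³⁺/V²⁺ is the anode.
E°cell = +0.54 − (−0.25) = +0.79 V, with n = 2 electrons transferred.
Balancing gives I2(s) + 2 V²⁺(aq) → 2 I⁻(aq) + 2 V³⁺(aq); hence Q = ([I⁻(aq)]^2·[V³⁺(aq)]^2) / [V²⁺(aq)]^2 = 0.000509 (log Q = −3.293).
Applying E = E° − (RT ln10/nF)·log Q gives +0.79 − (0.0592/2)(−3.293) = +0.89 V.

+0.89 V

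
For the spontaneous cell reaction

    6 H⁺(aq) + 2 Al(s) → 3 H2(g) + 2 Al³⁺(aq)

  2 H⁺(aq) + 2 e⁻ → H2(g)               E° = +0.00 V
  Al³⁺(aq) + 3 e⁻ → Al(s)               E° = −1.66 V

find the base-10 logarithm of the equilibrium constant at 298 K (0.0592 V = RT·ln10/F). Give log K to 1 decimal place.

log K = 168.2

The 2H⁺/H₂ couple is reduced (cathode); E°cell = +0.00 − (−1.66) = +1.66 V with n = 6.
At equilibrium E = 0, so log K = nE°cell / 0.0592 = (6)(+1.66) / 0.0592 = 168.2.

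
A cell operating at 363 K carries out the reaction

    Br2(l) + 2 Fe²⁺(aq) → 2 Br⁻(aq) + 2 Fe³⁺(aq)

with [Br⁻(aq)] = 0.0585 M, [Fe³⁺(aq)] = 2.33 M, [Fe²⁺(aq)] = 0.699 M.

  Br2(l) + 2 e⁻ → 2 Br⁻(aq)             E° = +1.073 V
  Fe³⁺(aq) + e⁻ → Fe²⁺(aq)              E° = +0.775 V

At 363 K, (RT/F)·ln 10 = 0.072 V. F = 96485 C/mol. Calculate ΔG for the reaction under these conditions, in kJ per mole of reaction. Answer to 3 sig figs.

−67.4 kJ/mol

With Br₂/Br⁻ reduced at the cathode, E°cell = +1.073 − (+0.775) = +0.298 V and n = 2.
Q = ([Br⁻(aq)]^2·[Fe³⁺(aq)]^2) / [Fe²⁺(aq)]^2 = 0.038, so log Q = −1.420 and E = +0.298 − (0.072/2)(−1.420) = +0.3491 V.
Then ΔG = −nFE = −2 × 96485 × +0.3491 J/mol = −67.4 kJ/mol.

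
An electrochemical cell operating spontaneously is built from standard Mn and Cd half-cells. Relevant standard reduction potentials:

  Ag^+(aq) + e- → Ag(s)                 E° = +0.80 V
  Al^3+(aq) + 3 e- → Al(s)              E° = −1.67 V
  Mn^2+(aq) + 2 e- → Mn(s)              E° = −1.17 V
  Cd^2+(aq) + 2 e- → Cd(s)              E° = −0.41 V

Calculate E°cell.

Of the two couples in this cell, the one with the more positive reduction potential is reduced at the cathode: here that is Cd²⁺/Cd (−0.41 V); Mn²⁺/Mn (−1.17 V) is the anode.
E°cell = E°(cathode) − E°(anode) = −0.41 − (−1.17) = +0.76 V.

+0.76 V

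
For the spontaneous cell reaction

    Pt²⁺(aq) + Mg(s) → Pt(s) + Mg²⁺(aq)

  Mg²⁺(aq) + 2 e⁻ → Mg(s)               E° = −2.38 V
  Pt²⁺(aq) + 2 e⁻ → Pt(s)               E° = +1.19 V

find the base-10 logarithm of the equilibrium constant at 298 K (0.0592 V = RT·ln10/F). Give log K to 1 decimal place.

log K = 120.6

The Pt²⁺/Pt couple is reduced (cathode); E°cell = +1.19 − (−2.38) = +3.57 V with n = 2.
At equilibrium E = 0, so log K = nE°cell / 0.0592 = (2)(+3.57) / 0.0592 = 120.6.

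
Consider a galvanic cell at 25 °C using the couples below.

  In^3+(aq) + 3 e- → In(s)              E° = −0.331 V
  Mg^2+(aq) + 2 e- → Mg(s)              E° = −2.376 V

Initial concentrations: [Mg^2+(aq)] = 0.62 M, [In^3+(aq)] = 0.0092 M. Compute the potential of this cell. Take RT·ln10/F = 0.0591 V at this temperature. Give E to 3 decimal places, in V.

In³⁺/In is reduced (cathode, E° = −0.331 V) and Mg²⁺/Mg is oxidized (anode).
E°cell = −0.331 − (−2.376) = +2.045 V, with n = 6 electrons transferred.
Balancing gives 2 In^3+(aq) + 3 Mg(s) → 2 In(s) + 3 Mg^2+(aq); hence Q = [Mg^2+(aq)]^3 / [In^3+(aq)]^2 = 2.82×10^3 (log Q = 3.450).
Applying E = E° − (RT ln10/nF)·log Q gives +2.045 − (0.0591/6)(3.450) = +2.011 V.

+2.011 V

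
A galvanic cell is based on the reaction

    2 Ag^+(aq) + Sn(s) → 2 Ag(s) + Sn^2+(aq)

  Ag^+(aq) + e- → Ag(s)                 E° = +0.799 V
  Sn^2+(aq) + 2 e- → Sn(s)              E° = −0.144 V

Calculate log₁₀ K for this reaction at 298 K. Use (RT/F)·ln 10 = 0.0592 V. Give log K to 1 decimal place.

log K = 31.9

The Ag⁺/Ag couple is reduced (cathode); E°cell = +0.799 − (−0.144) = +0.943 V with n = 2.
At equilibrium E = 0, so log K = nE°cell / 0.0592 = (2)(+0.943) / 0.0592 = 31.9.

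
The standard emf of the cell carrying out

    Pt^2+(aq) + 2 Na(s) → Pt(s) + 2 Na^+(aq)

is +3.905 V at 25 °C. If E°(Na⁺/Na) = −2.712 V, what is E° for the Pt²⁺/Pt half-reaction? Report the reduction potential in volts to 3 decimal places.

+1.193 V

In the reaction as written the Pt²⁺/Pt couple is reduced (cathode) and Na⁺/Na is oxidized (anode), so E°cell = E°(Pt²⁺/Pt) − E°(Na⁺/Na).
E°(Pt²⁺/Pt) = E°cell + E°(anode) = +3.905 + (−2.712) = +1.193 V.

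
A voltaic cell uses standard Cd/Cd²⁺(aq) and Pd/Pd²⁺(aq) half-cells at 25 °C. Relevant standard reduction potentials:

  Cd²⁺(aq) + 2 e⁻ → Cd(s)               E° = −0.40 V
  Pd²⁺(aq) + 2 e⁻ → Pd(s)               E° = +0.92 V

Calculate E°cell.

+1.32 V

Of the two couples in this cell, the one with the more positive reduction potential is reduced at the cathode: here that is Pd²⁺/Pd (+0.92 V); Cd²⁺/Cd (−0.40 V) is the anode.
E°cell = E°(cathode) − E°(anode) = +0.92 − (−0.40) = +1.32 V.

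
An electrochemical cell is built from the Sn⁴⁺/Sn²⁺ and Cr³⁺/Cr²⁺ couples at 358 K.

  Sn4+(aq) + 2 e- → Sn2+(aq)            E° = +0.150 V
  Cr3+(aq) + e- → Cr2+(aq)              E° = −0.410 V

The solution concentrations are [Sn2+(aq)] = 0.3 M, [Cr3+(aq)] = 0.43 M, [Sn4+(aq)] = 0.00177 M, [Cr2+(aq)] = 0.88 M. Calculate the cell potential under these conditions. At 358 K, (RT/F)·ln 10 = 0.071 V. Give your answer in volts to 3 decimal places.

+0.503 V

Sn⁴⁺/Sn²⁺ is reduced (cathode, E° = +0.150 V) and Cr³⁺/Cr²⁺ is oxidized (anode).
E°cell = E°cat − E°an = +0.150 − (−0.410) = +0.560 V; n = 2.
Balancing gives Sn4+(aq) + 2 Cr2+(aq) → Sn2+(aq) + 2 Cr3+(aq); hence Q = ([Sn2+(aq)]·[Cr3+(aq)]^2) / ([Sn4+(aq)]·[Cr2+(aq)]^2) = 40.5 (log Q = 1.607).
E = E° − (0.071/n)·log Q = +0.560 − (0.071/2)(1.607) = +0.503 V.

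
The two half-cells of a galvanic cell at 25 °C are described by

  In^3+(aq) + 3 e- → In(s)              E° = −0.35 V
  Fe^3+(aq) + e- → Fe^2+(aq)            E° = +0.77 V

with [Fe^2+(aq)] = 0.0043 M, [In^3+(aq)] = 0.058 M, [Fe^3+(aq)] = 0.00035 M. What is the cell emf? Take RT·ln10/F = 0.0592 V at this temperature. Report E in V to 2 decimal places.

Fe³⁺/Fe²⁺ is reduced (cathode, E° = +0.77 V) and In³⁺/In is oxidized (anode).
E°cell = +0.77 − (−0.35) = +1.12 V, with n = 3 electrons transferred.
Balancing gives 3 Fe^3+(aq) + In(s) → 3 Fe^2+(aq) + In^3+(aq); hence Q = ([Fe^2+(aq)]^3·[In^3+(aq)]) / [Fe^3+(aq)]^3 = 108 (log Q = 2.032).
By the Nernst equation, E = +1.12 − (0.0592/3)·(2.032) = +1.08 V.

+1.08 V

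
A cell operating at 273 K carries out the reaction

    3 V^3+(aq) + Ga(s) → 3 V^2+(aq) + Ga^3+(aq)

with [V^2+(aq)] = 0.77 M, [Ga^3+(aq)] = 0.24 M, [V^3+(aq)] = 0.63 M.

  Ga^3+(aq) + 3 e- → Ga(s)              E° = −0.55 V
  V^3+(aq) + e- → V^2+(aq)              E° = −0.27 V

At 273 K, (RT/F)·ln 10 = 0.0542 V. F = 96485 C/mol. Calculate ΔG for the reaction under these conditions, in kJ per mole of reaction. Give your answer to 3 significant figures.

With V³⁺/V²⁺ reduced at the cathode, E°cell = −0.27 − (−0.55) = +0.28 V and n = 3.
Q = ([V^2+(aq)]^3·[Ga^3+(aq)]) / [V^3+(aq)]^3 = 0.438, so log Q = −0.358 and E = +0.28 − (0.0542/3)(−0.358) = +0.2865 V.
Finally ΔG = −nFE = −(3)(96485 C/mol)(+0.2865 V) = −82.9 kJ/mol.

−82.9 kJ/mol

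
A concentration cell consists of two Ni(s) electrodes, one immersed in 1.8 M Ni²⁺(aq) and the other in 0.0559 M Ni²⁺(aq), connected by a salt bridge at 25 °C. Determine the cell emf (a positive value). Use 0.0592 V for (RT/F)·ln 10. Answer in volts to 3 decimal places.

0.045 V

For a concentration cell E°cell = 0, since both electrodes use the same couple.
The compartment with the higher Ni²⁺(aq) concentration (1.8 M) acts as the cathode; ions are reduced there and produced at the dilute (0.0559 M) anode.
With n = 2, Ecell = −(0.0592/2)·log([dilute]/[conc]) = −(0.0592/2)·log(0.0559/1.8) = +0.045 V.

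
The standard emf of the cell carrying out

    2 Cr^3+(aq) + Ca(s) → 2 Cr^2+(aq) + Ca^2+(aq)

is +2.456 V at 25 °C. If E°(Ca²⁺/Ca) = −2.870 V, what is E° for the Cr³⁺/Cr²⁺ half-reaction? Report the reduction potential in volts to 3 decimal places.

−0.414 V

In the reaction as written the Cr³⁺/Cr²⁺ couple is reduced (cathode) and Ca²⁺/Ca is oxidized (anode), so E°cell = E°(Cr³⁺/Cr²⁺) − E°(Ca²⁺/Ca).
E°(Cr³⁺/Cr²⁺) = E°cell + E°(anode) = +2.456 + (−2.870) = −0.414 V.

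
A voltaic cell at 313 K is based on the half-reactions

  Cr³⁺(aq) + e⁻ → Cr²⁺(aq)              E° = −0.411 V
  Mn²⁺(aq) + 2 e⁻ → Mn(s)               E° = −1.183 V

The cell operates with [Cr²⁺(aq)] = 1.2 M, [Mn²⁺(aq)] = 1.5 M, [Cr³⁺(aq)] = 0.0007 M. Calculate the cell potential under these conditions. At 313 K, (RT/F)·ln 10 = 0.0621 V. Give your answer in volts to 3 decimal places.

Since E°(Cr³⁺/Cr²⁺) > E°(Mn²⁺/Mn), Cr³⁺/Cr²⁺ serves as the cathode.
E°cell = E°cat − E°an = −0.411 − (−1.183) = +0.772 V; n = 2.
Balancing gives 2 Cr³⁺(aq) + Mn(s) → 2 Cr²⁺(aq) + Mn²⁺(aq); hence Q = ([Cr²⁺(aq)]^2·[Mn²⁺(aq)]) / [Cr³⁺(aq)]^2 = 4.41×10^6 (log Q = 6.644).
E = E° − (0.0621/n)·log Q = +0.772 − (0.0621/2)(6.644) = +0.566 V.

+0.566 V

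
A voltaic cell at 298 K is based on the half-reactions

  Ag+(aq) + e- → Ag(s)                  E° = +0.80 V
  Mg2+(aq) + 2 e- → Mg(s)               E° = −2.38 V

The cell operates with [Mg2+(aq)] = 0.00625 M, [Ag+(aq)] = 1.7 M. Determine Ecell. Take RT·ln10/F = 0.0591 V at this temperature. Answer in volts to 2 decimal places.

The Ag⁺/Ag couple has the more positive E°, so it is the cathode; Mg²⁺/Mg is the anode.
The standard potential is +0.80 − (−2.38) = +3.18 V and the balanced reaction transfers n = 2 electrons.
Balancing gives 2 Ag+(aq) + Mg(s) → 2 Ag(s) + Mg2+(aq); hence Q = [Mg2+(aq)] / [Ag+(aq)]^2 = 0.00216 (log Q = −2.665).
E = E° − (0.0591/n)·log Q = +3.18 − (0.0591/2)(−2.665) = +3.26 V.

+3.26 V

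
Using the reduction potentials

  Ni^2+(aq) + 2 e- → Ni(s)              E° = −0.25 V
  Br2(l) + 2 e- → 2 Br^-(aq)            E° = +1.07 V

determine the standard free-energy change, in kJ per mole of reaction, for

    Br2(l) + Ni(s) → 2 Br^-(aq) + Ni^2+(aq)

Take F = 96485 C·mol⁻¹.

In the reaction as written Br2(l) is reduced, so the Br₂/Br⁻ couple is the cathode and Ni²⁺/Ni is the anode.
E°cell = +1.07 − (−0.25) = +1.32 V; balancing electrons gives n = 2.
ΔG° = −nFE°cell = −(2)(96485)(+1.32) J/mol = −255 kJ/mol.

−255 kJ/mol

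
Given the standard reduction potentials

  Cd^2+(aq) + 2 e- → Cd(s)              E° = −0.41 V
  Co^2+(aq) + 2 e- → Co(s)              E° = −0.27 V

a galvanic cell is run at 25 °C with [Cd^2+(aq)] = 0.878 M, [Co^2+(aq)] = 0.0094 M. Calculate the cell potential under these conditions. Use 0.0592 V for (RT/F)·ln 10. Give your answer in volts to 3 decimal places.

+0.082 V

The Co²⁺/Co couple has the more positive E°, so it is the cathode; Cd²⁺/Cd is the anode.
The standard potential is −0.27 − (−0.41) = +0.14 V and the balanced reaction transfers n = 2 electrons.
The balanced reaction is Co^2+(aq) + Cd(s) → Co(s) + Cd^2+(aq), so Q = [Cd^2+(aq)] / [Co^2+(aq)] = 93.4 and log Q = 1.970.
E = E° − (0.0592/n)·log Q = +0.14 − (0.0592/2)(1.970) = +0.082 V.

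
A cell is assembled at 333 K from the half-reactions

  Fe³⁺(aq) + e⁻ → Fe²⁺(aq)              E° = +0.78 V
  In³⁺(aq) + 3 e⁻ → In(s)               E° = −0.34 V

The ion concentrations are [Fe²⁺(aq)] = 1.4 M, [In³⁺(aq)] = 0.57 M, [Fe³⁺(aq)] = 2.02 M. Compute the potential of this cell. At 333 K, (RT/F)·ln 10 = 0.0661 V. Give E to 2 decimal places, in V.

Fe³⁺/Fe²⁺ is reduced (cathode, E° = +0.78 V) and In³⁺/In is oxidized (anode).
E°cell = +0.78 − (−0.34) = +1.12 V, with n = 3 electrons transferred.
For the overall reaction 3 Fe³⁺(aq) + In(s) → 3 Fe²⁺(aq) + In³⁺(aq), Q = ([Fe²⁺(aq)]^3·[In³⁺(aq)]) / [Fe³⁺(aq)]^3 = 0.19, giving log Q = −0.722.
E = E° − (0.0661/n)·log Q = +1.12 − (0.0661/3)(−0.722) = +1.14 V.

+1.14 V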